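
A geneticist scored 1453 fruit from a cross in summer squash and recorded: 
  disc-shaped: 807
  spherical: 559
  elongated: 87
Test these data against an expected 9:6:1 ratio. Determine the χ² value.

0.656

Under the 9:6:1 hypothesis (Σ ratio = 16, N = 1453):
  disc-shaped: 1453 × 9/16 = 817.3125
  spherical: 1453 × 6/16 = 544.875
  elongated: 1453 × 1/16 = 90.8125
χ² = Σ (O − E)² / E
  disc-shaped: (807 − 817.3125)² / 817.3125 = 0.1301
  spherical: (559 − 544.875)² / 544.875 = 0.3662
  elongated: (87 − 90.8125)² / 90.8125 = 0.1601
χ² = 0.1301 + 0.3662 + 0.1601 = 0.6564 ≈ 0.656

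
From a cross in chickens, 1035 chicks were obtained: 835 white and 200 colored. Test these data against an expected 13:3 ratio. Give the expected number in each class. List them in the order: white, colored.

Total ratio parts = 16. Expected numbers out of 1035:
  white: 1035 × 13/16 = 840.9375
  colored: 1035 × 3/16 = 194.0625

840.9375, 194.0625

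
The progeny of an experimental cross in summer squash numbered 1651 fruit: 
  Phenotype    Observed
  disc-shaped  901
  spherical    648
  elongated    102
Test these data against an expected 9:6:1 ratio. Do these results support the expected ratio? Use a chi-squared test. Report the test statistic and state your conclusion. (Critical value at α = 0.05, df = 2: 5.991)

Total ratio parts = 16. Expected numbers out of 1651:
  disc-shaped: 1651 × 9/16 = 928.6875
  spherical: 1651 × 6/16 = 619.125
  elongated: 1651 × 1/16 = 103.1875
χ² = Σ (O − E)² / E
  disc-shaped: (901 − 928.6875)² / 928.6875 = 0.8255
  spherical: (648 − 619.125)² / 619.125 = 1.3467
  elongated: (102 − 103.1875)² / 103.1875 = 0.0137
χ² = 0.8255 + 1.3467 + 0.0137 = 2.1859 ≈ 2.186
Degrees of freedom = 3 − 1 = 2; critical value at α = 0.05 is 5.991.
Since 2.186 < 5.991, we fail to reject the null hypothesis — the data are consistent with the 9:6:1 ratio.

2.186; consistent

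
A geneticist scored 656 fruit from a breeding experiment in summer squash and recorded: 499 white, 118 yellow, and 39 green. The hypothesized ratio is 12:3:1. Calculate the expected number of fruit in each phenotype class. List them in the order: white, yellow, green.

Under the 12:3:1 hypothesis (Σ ratio = 16, N = 656):
  white: 656 × 12/16 = 492
  yellow: 656 × 3/16 = 123
  green: 656 × 1/16 = 41

492, 123, 41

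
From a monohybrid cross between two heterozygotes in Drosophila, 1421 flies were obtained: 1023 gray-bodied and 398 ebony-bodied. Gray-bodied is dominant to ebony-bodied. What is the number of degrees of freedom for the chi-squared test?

1

For a monohybrid cross between heterozygotes with complete dominance, the expected phenotypic ratio is 3:1.
A goodness-of-fit test with 2 phenotype classes has df = 2 − 1 = 1.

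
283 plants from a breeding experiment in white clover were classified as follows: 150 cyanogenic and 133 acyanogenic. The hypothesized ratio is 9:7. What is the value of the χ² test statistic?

1.212

The 9:7 ratio has 16 parts, so with N = 283 the expected counts are:
  cyanogenic: 283 × 9/16 = 159.1875
  acyanogenic: 283 × 7/16 = 123.8125
χ² = Σ (O − E)² / E
  cyanogenic: (150 − 159.1875)² / 159.1875 = 0.5303
  acyanogenic: (133 − 123.8125)² / 123.8125 = 0.6818
χ² = 0.5303 + 0.6818 = 1.2121 ≈ 1.212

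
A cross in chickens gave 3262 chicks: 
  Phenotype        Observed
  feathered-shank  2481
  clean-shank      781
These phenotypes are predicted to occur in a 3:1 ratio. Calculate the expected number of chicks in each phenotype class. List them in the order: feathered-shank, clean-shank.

The 3:1 ratio has 4 parts, so with N = 3262 the expected counts are:
  feathered-shank: 3262 × 3/4 = 2446.5
  clean-shank: 3262 × 1/4 = 815.5

2446.5, 815.5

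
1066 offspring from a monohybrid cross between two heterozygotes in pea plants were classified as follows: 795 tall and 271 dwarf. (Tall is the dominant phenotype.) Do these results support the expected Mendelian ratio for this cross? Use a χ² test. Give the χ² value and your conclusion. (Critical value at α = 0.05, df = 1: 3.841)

For a monohybrid cross between heterozygotes with complete dominance, the expected phenotypic ratio is 3:1.
The 3:1 ratio has 4 parts, so with N = 1066 the expected counts are:
  tall: 1066 × 3/4 = 799.5
  dwarf: 1066 × 1/4 = 266.5
χ² = Σ (O − E)² / E
  tall: (795 − 799.5)² / 799.5 = 0.0253
  dwarf: (271 − 266.5)² / 266.5 = 0.0760
χ² = 0.0253 + 0.0760 = 0.1013 ≈ 0.101
Degrees of freedom = 2 − 1 = 1; critical value at α = 0.05 is 3.841.
Since 0.101 < 3.841, we fail to reject the null hypothesis — the data are consistent with the 3:1 ratio.

0.101; consistent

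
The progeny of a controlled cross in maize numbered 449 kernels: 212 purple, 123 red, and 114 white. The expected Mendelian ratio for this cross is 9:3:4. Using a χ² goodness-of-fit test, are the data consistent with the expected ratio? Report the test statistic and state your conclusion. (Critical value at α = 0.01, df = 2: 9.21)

Total ratio parts = 16. Expected numbers out of 449:
  purple: 449 × 9/16 = 252.5625
  red: 449 × 3/16 = 84.1875
  white: 449 × 4/16 = 112.25
χ² = Σ (O − E)² / E
  purple: (212 − 252.5625)² / 252.5625 = 6.5145
  red: (123 − 84.1875)² / 84.1875 = 17.8935
  white: (114 − 112.25)² / 112.25 = 0.0273
χ² = 6.5145 + 17.8935 + 0.0273 = 24.4353 ≈ 24.435
Degrees of freedom = 3 − 1 = 2; critical value at α = 0.01 is 9.21.
Since 24.435 > 9.21, we reject the null hypothesis — the data do not fit the 9:3:4 ratio.

24.435; not consistent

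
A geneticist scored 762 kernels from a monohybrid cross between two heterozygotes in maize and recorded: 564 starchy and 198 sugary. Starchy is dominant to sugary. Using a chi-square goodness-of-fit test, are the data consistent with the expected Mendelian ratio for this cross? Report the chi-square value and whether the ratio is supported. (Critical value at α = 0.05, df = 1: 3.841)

0.394; consistent

For a monohybrid cross between heterozygotes with complete dominance, the expected phenotypic ratio is 3:1.
Under the 3:1 hypothesis (Σ ratio = 4, N = 762):
  starchy: 762 × 3/4 = 571.5
  sugary: 762 × 1/4 = 190.5
χ² = Σ (O − E)² / E
  starchy: (564 − 571.5)² / 571.5 = 0.0984
  sugary: (198 − 190.5)² / 190.5 = 0.2953
χ² = 0.0984 + 0.2953 = 0.3937 ≈ 0.394
Degrees of freedom = 2 − 1 = 1; critical value at α = 0.05 is 3.841.
Since 0.394 < 3.841, we fail to reject the null hypothesis — the data are consistent with the 3:1 ratio.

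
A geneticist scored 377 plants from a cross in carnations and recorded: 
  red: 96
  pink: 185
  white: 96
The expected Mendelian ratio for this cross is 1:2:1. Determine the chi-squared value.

0.130

Total ratio parts = 4. Expected numbers out of 377:
  red: 377 × 1/4 = 94.25
  pink: 377 × 2/4 = 188.5
  white: 377 × 1/4 = 94.25
χ² = Σ (O − E)² / E
  red: (96 − 94.25)² / 94.25 = 0.0325
  pink: (185 − 188.5)² / 188.5 = 0.0650
  white: (96 − 94.25)² / 94.25 = 0.0325
χ² = 0.0325 + 0.0650 + 0.0325 = 0.130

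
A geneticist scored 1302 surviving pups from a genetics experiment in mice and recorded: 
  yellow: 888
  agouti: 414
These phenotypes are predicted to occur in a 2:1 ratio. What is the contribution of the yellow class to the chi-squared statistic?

0.461

Expected counts for N = 1302 under a 2:1 ratio (total parts = 3):
  yellow: 1302 × 2/3 = 868
  agouti: 1302 × 1/3 = 434
Contribution of yellow: (888 − 868)² / 868 = 0.4608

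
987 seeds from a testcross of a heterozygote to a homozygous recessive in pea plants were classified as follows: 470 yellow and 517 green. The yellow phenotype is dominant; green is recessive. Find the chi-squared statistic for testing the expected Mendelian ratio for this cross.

2.238

A testcross of a heterozygote (Aa × aa) gives a 1:1 phenotypic ratio.
Expected counts for N = 987 under a 1:1 ratio (total parts = 2):
  yellow: 987 × 1/2 = 493.5
  green: 987 × 1/2 = 493.5
χ² = Σ (O − E)² / E
  yellow: (470 − 493.5)² / 493.5 = 1.1190
  green: (517 − 493.5)² / 493.5 = 1.1190
χ² = 1.1190 + 1.1190 = 2.238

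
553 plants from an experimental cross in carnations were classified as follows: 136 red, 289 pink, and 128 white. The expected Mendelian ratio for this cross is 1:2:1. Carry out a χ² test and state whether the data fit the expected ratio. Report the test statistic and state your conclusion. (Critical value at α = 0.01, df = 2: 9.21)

Expected counts for N = 553 under a 1:2:1 ratio (total parts = 4):
  red: 553 × 1/4 = 138.25
  pink: 553 × 2/4 = 276.5
  white: 553 × 1/4 = 138.25
χ² = Σ (O − E)² / E
  red: (136 − 138.25)² / 138.25 = 0.0366
  pink: (289 − 276.5)² / 276.5 = 0.5651
  white: (128 − 138.25)² / 138.25 = 0.7599
χ² = 0.0366 + 0.5651 + 0.7599 = 1.3616 ≈ 1.362
Degrees of freedom = 3 − 1 = 2; critical value at α = 0.01 is 9.21.
Since 1.362 < 9.21, we fail to reject the null hypothesis — the data are consistent with the 1:2:1 ratio.

1.362; consistent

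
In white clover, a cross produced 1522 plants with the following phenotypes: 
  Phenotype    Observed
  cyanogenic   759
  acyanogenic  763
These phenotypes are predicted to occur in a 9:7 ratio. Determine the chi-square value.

Under the 9:7 hypothesis (Σ ratio = 16, N = 1522):
  cyanogenic: 1522 × 9/16 = 856.125
  acyanogenic: 1522 × 7/16 = 665.875
χ² = Σ (O − E)² / E
  cyanogenic: (759 − 856.125)² / 856.125 = 11.0186
  acyanogenic: (763 − 665.875)² / 665.875 = 14.1667
χ² = 11.0186 + 14.1667 = 25.1853 ≈ 25.185

25.185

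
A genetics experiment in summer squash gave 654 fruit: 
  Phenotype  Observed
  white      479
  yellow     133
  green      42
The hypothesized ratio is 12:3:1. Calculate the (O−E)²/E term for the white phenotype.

0.270

The 12:3:1 ratio has 16 parts, so with N = 654 the expected counts are:
  white: 654 × 12/16 = 490.5
  yellow: 654 × 3/16 = 122.625
  green: 654 × 1/16 = 40.875
Contribution of white: (479 − 490.5)² / 490.5 = 0.2696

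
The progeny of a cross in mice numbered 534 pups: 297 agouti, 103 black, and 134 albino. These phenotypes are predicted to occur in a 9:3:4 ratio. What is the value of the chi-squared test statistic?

0.122

The 9:3:4 ratio has 16 parts, so with N = 534 the expected counts are:
  agouti: 534 × 9/16 = 300.375
  black: 534 × 3/16 = 100.125
  albino: 534 × 4/16 = 133.5
χ² = Σ (O − E)² / E
  agouti: (297 − 300.375)² / 300.375 = 0.0379
  black: (103 − 100.125)² / 100.125 = 0.0826
  albino: (134 − 133.5)² / 133.5 = 0.0019
χ² = 0.0379 + 0.0826 + 0.0019 = 0.1224 ≈ 0.122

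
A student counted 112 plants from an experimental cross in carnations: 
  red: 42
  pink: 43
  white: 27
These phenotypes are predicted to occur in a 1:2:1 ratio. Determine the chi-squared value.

Total ratio parts = 4. Expected numbers out of 112:
  red: 112 × 1/4 = 28
  pink: 112 × 2/4 = 56
  white: 112 × 1/4 = 28
χ² = Σ (O − E)² / E
  red: (42 − 28)² / 28 = 7.0000
  pink: (43 − 56)² / 56 = 3.0179
  white: (27 − 28)² / 28 = 0.0357
χ² = 7.0000 + 3.0179 + 0.0357 = 10.0536 ≈ 10.054

10.054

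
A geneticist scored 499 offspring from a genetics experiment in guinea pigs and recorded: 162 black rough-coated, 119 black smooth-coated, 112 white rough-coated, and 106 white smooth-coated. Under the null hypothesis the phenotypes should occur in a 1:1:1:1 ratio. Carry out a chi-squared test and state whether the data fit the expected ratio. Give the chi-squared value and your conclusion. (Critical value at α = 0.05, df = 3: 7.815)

Expected counts for N = 499 under a 1:1:1:1 ratio (total parts = 4):
  black rough-coated: 499 × 1/4 = 124.75
  black smooth-coated: 499 × 1/4 = 124.75
  white rough-coated: 499 × 1/4 = 124.75
  white smooth-coated: 499 × 1/4 = 124.75
χ² = Σ (O − E)² / E
  black rough-coated: (162 − 124.75)² / 124.75 = 11.1227
  black smooth-coated: (119 − 124.75)² / 124.75 = 0.2650
  white rough-coated: (112 − 124.75)² / 124.75 = 1.3031
  white smooth-coated: (106 − 124.75)² / 124.75 = 2.8181
χ² = 11.1227 + 0.2650 + 1.3031 + 2.8181 = 15.5089 ≈ 15.509
Degrees of freedom = 4 − 1 = 3; critical value at α = 0.05 is 7.815.
Since 15.509 > 7.815, we reject the null hypothesis — the data do not fit the 1:1:1:1 ratio.

15.509; not consistent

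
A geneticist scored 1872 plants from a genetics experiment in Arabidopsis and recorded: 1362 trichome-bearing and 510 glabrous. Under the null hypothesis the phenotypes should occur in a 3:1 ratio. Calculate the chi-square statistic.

5.026

Under the 3:1 hypothesis (Σ ratio = 4, N = 1872):
  trichome-bearing: 1872 × 3/4 = 1404
  glabrous: 1872 × 1/4 = 468
χ² = Σ (O − E)² / E
  trichome-bearing: (1362 − 1404)² / 1404 = 1.2564
  glabrous: (510 − 468)² / 468 = 3.7692
χ² = 1.2564 + 3.7692 = 5.0256 ≈ 5.026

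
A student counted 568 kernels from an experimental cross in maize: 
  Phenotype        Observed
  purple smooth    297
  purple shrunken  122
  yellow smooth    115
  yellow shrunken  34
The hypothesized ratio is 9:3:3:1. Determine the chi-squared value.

4.582

Expected counts for N = 568 under a 9:3:3:1 ratio (total parts = 16):
  purple smooth: 568 × 9/16 = 319.5
  purple shrunken: 568 × 3/16 = 106.5
  yellow smooth: 568 × 3/16 = 106.5
  yellow shrunken: 568 × 1/16 = 35.5
χ² = Σ (O − E)² / E
  purple smooth: (297 − 319.5)² / 319.5 = 1.5845
  purple shrunken: (122 − 106.5)² / 106.5 = 2.2559
  yellow smooth: (115 − 106.5)² / 106.5 = 0.6784
  yellow shrunken: (34 − 35.5)² / 35.5 = 0.0634
χ² = 1.5845 + 2.2559 + 0.6784 + 0.0634 = 4.5822 ≈ 4.582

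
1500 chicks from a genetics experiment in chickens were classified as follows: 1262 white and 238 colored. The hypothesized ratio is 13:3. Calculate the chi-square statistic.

8.186

Total ratio parts = 16. Expected numbers out of 1500:
  white: 1500 × 13/16 = 1218.75
  colored: 1500 × 3/16 = 281.25
χ² = Σ (O − E)² / E
  white: (1262 − 1218.75)² / 1218.75 = 1.5348
  colored: (238 − 281.25)² / 281.25 = 6.6509
χ² = 1.5348 + 6.6509 = 8.1857 ≈ 8.186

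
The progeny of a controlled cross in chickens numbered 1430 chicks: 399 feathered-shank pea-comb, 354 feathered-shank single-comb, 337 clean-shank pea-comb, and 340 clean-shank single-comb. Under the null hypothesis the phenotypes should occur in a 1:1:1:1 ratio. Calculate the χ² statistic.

6.884

Total ratio parts = 4. Expected numbers out of 1430:
  feathered-shank pea-comb: 1430 × 1/4 = 357.5
  feathered-shank single-comb: 1430 × 1/4 = 357.5
  clean-shank pea-comb: 1430 × 1/4 = 357.5
  clean-shank single-comb: 1430 × 1/4 = 357.5
χ² = Σ (O − E)² / E
  feathered-shank pea-comb: (399 − 357.5)² / 357.5 = 4.8175
  feathered-shank single-comb: (354 − 357.5)² / 357.5 = 0.0343
  clean-shank pea-comb: (337 − 357.5)² / 357.5 = 1.1755
  clean-shank single-comb: (340 − 357.5)² / 357.5 = 0.8566
χ² = 4.8175 + 0.0343 + 1.1755 + 0.8566 = 6.8839 ≈ 6.884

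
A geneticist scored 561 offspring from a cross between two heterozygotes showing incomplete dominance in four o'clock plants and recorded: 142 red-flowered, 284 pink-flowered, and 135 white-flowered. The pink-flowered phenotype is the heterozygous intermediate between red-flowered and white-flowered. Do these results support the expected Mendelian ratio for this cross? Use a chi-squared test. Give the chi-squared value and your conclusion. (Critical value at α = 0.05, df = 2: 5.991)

0.262; consistent

With incomplete dominance, a heterozygote × heterozygote cross gives a 1:2:1 phenotypic ratio.
The 1:2:1 ratio has 4 parts, so with N = 561 the expected counts are:
  red-flowered: 561 × 1/4 = 140.25
  pink-flowered: 561 × 2/4 = 280.5
  white-flowered: 561 × 1/4 = 140.25
χ² = Σ (O − E)² / E
  red-flowered: (142 − 140.25)² / 140.25 = 0.0218
  pink-flowered: (284 − 280.5)² / 280.5 = 0.0437
  white-flowered: (135 − 140.25)² / 140.25 = 0.1965
χ² = 0.0218 + 0.0437 + 0.1965 = 0.262
Degrees of freedom = 3 − 1 = 2; critical value at α = 0.05 is 5.991.
Since 0.262 < 5.991, we fail to reject the null hypothesis — the data are consistent with the 1:2:1 ratio.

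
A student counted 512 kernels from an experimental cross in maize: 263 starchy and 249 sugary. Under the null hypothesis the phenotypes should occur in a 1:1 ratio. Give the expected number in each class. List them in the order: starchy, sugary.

Total ratio parts = 2. Expected numbers out of 512:
  starchy: 512 × 1/2 = 256
  sugary: 512 × 1/2 = 256

256, 256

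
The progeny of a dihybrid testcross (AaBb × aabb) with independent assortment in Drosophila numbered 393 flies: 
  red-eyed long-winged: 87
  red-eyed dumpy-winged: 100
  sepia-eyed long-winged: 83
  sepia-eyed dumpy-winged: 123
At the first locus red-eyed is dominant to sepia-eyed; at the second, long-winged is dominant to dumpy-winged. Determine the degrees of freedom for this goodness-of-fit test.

A dihybrid testcross with independent assortment gives a 1:1:1:1 ratio.
A goodness-of-fit test with 4 phenotype classes has df = 4 − 1 = 3.

3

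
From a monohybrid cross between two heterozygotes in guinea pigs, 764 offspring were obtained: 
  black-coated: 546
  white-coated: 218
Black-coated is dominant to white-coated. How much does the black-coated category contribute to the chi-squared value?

1.272

For a monohybrid cross between heterozygotes with complete dominance, the expected phenotypic ratio is 3:1.
Total ratio parts = 4. Expected numbers out of 764:
  black-coated: 764 × 3/4 = 573
  white-coated: 764 × 1/4 = 191
Contribution of black-coated: (546 − 573)² / 573 = 1.2723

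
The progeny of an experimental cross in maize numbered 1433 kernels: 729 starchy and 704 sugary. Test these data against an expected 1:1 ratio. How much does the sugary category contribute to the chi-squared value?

Total ratio parts = 2. Expected numbers out of 1433:
  starchy: 1433 × 1/2 = 716.5
  sugary: 1433 × 1/2 = 716.5
Contribution of sugary: (704 − 716.5)² / 716.5 = 0.2181

0.218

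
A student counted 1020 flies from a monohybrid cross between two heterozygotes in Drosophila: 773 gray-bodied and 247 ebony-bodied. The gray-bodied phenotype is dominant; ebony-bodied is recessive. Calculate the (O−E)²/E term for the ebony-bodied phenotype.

For a monohybrid cross between heterozygotes with complete dominance, the expected phenotypic ratio is 3:1.
Total ratio parts = 4. Expected numbers out of 1020:
  gray-bodied: 1020 × 3/4 = 765
  ebony-bodied: 1020 × 1/4 = 255
Contribution of ebony-bodied: (247 − 255)² / 255 = 0.2510

0.251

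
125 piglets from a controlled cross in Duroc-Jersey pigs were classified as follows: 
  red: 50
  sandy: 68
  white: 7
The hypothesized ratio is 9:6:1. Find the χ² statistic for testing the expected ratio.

15.473

Expected counts for N = 125 under a 9:6:1 ratio (total parts = 16):
  red: 125 × 9/16 = 70.3125
  sandy: 125 × 6/16 = 46.875
  white: 125 × 1/16 = 7.8125
χ² = Σ (O − E)² / E
  red: (50 − 70.3125)² / 70.3125 = 5.8681
  sandy: (68 − 46.875)² / 46.875 = 9.5203
  white: (7 − 7.8125)² / 7.8125 = 0.0845
χ² = 5.8681 + 9.5203 + 0.0845 = 15.4729 ≈ 15.473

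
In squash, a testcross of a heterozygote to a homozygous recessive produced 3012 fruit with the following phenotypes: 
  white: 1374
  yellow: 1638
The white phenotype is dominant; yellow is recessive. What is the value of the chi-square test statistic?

A testcross of a heterozygote (Aa × aa) gives a 1:1 phenotypic ratio.
Expected counts for N = 3012 under a 1:1 ratio (total parts = 2):
  white: 3012 × 1/2 = 1506
  yellow: 3012 × 1/2 = 1506
χ² = Σ (O − E)² / E
  white: (1374 − 1506)² / 1506 = 11.5697
  yellow: (1638 − 1506)² / 1506 = 11.5697
χ² = 11.5697 + 11.5697 = 23.1394 ≈ 23.139

23.139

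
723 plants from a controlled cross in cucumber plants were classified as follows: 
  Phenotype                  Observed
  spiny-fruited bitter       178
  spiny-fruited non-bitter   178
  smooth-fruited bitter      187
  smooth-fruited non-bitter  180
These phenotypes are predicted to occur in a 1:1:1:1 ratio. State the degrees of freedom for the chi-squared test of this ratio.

A goodness-of-fit test with 4 phenotype classes has df = 4 − 1 = 3.

3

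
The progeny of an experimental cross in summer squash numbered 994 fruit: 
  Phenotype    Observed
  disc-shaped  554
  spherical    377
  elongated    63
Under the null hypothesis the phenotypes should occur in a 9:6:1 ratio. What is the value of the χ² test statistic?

The 9:6:1 ratio has 16 parts, so with N = 994 the expected counts are:
  disc-shaped: 994 × 9/16 = 559.125
  spherical: 994 × 6/16 = 372.75
  elongated: 994 × 1/16 = 62.125
χ² = Σ (O − E)² / E
  disc-shaped: (554 − 559.125)² / 559.125 = 0.0470
  spherical: (377 − 372.75)² / 372.75 = 0.0485
  elongated: (63 − 62.125)² / 62.125 = 0.0123
χ² = 0.0470 + 0.0485 + 0.0123 = 0.1078 ≈ 0.108

0.108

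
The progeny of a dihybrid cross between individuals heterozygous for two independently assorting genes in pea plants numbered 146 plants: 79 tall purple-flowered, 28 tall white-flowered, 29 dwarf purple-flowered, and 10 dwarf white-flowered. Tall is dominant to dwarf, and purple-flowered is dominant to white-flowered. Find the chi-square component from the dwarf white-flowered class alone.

0.084

A dihybrid F₂ with independent assortment and complete dominance at both loci gives a 9:3:3:1 phenotypic ratio.
Under the 9:3:3:1 hypothesis (Σ ratio = 16, N = 146):
  tall purple-flowered: 146 × 9/16 = 82.125
  tall white-flowered: 146 × 3/16 = 27.375
  dwarf purple-flowered: 146 × 3/16 = 27.375
  dwarf white-flowered: 146 × 1/16 = 9.125
Contribution of dwarf white-flowered: (10 − 9.125)² / 9.125 = 0.0839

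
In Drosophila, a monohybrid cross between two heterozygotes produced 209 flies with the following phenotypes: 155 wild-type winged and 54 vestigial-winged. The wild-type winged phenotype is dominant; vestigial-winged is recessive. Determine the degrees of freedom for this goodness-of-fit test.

1

For a monohybrid cross between heterozygotes with complete dominance, the expected phenotypic ratio is 3:1.
A goodness-of-fit test with 2 phenotype classes has df = 2 − 1 = 1.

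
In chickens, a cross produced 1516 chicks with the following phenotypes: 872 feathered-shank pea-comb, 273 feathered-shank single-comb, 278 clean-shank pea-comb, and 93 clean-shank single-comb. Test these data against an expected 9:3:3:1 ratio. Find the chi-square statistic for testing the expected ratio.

1.050

Total ratio parts = 16. Expected numbers out of 1516:
  feathered-shank pea-comb: 1516 × 9/16 = 852.75
  feathered-shank single-comb: 1516 × 3/16 = 284.25
  clean-shank pea-comb: 1516 × 3/16 = 284.25
  clean-shank single-comb: 1516 × 1/16 = 94.75
χ² = Σ (O − E)² / E
  feathered-shank pea-comb: (872 − 852.75)² / 852.75 = 0.4345
  feathered-shank single-comb: (273 − 284.25)² / 284.25 = 0.4453
  clean-shank pea-comb: (278 − 284.25)² / 284.25 = 0.1374
  clean-shank single-comb: (93 − 94.75)² / 94.75 = 0.0323
χ² = 0.4345 + 0.4453 + 0.1374 + 0.0323 = 1.0495 ≈ 1.050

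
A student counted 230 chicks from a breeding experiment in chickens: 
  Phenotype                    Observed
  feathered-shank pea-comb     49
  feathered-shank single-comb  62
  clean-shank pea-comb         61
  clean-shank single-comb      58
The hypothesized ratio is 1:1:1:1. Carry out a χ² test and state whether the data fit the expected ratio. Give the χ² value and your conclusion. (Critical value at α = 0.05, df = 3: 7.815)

Under the 1:1:1:1 hypothesis (Σ ratio = 4, N = 230):
  feathered-shank pea-comb: 230 × 1/4 = 57.5
  feathered-shank single-comb: 230 × 1/4 = 57.5
  clean-shank pea-comb: 230 × 1/4 = 57.5
  clean-shank single-comb: 230 × 1/4 = 57.5
χ² = Σ (O − E)² / E
  feathered-shank pea-comb: (49 − 57.5)² / 57.5 = 1.2565
  feathered-shank single-comb: (62 − 57.5)² / 57.5 = 0.3522
  clean-shank pea-comb: (61 − 57.5)² / 57.5 = 0.2130
  clean-shank single-comb: (58 − 57.5)² / 57.5 = 0.0043
χ² = 1.2565 + 0.3522 + 0.2130 + 0.0043 = 1.826
Degrees of freedom = 4 − 1 = 3; critical value at α = 0.05 is 7.815.
Since 1.826 < 7.815, we fail to reject the null hypothesis — the data are consistent with the 1:1:1:1 ratio.

1.826; consistent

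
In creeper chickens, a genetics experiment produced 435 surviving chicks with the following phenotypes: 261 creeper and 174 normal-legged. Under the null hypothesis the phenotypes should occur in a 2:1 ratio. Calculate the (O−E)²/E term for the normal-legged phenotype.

5.800

The 2:1 ratio has 3 parts, so with N = 435 the expected counts are:
  creeper: 435 × 2/3 = 290
  normal-legged: 435 × 1/3 = 145
Contribution of normal-legged: (174 − 145)² / 145 = 5.8000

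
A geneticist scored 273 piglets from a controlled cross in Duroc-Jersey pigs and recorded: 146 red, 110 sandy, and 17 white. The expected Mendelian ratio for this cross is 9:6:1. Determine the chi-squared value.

Expected counts for N = 273 under a 9:6:1 ratio (total parts = 16):
  red: 273 × 9/16 = 153.5625
  sandy: 273 × 6/16 = 102.375
  white: 273 × 1/16 = 17.0625
χ² = Σ (O − E)² / E
  red: (146 − 153.5625)² / 153.5625 = 0.3724
  sandy: (110 − 102.375)² / 102.375 = 0.5679
  white: (17 − 17.0625)² / 17.0625 = 0.0002
χ² = 0.3724 + 0.5679 + 0.0002 = 0.9405 ≈ 0.941

0.941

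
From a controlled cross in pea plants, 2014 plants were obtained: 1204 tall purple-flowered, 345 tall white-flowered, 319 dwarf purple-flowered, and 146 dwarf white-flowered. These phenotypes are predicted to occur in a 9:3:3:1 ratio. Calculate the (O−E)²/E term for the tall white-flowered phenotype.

2.819

Total ratio parts = 16. Expected numbers out of 2014:
  tall purple-flowered: 2014 × 9/16 = 1132.875
  tall white-flowered: 2014 × 3/16 = 377.625
  dwarf purple-flowered: 2014 × 3/16 = 377.625
  dwarf white-flowered: 2014 × 1/16 = 125.875
Contribution of tall white-flowered: (345 − 377.625)² / 377.625 = 2.8186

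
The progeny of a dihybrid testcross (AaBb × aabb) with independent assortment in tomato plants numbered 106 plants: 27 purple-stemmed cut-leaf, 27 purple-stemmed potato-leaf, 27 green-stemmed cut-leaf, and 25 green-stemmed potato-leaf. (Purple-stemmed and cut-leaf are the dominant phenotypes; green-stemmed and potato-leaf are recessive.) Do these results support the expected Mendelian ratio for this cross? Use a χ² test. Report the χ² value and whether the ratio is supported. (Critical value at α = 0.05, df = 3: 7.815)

0.113; consistent

A dihybrid testcross with independent assortment gives a 1:1:1:1 ratio.
Total ratio parts = 4. Expected numbers out of 106:
  purple-stemmed cut-leaf: 106 × 1/4 = 26.5
  purple-stemmed potato-leaf: 106 × 1/4 = 26.5
  green-stemmed cut-leaf: 106 × 1/4 = 26.5
  green-stemmed potato-leaf: 106 × 1/4 = 26.5
χ² = Σ (O − E)² / E
  purple-stemmed cut-leaf: (27 − 26.5)² / 26.5 = 0.0094
  purple-stemmed potato-leaf: (27 − 26.5)² / 26.5 = 0.0094
  green-stemmed cut-leaf: (27 − 26.5)² / 26.5 = 0.0094
  green-stemmed potato-leaf: (25 − 26.5)² / 26.5 = 0.0849
χ² = 0.0094 + 0.0094 + 0.0094 + 0.0849 = 0.1131 ≈ 0.113
Degrees of freedom = 4 − 1 = 3; critical value at α = 0.05 is 7.815.
Since 0.113 < 7.815, we fail to reject the null hypothesis — the data are consistent with the 1:1:1:1 ratio.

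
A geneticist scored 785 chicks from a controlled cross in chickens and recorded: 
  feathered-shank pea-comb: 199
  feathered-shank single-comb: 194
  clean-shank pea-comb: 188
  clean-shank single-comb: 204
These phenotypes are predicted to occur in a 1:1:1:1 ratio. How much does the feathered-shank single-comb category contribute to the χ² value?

0.026

Total ratio parts = 4. Expected numbers out of 785:
  feathered-shank pea-comb: 785 × 1/4 = 196.25
  feathered-shank single-comb: 785 × 1/4 = 196.25
  clean-shank pea-comb: 785 × 1/4 = 196.25
  clean-shank single-comb: 785 × 1/4 = 196.25
Contribution of feathered-shank single-comb: (194 − 196.25)² / 196.25 = 0.0258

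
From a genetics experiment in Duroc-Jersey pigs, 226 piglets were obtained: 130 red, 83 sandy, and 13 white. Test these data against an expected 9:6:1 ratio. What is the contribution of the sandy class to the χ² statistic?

Total ratio parts = 16. Expected numbers out of 226:
  red: 226 × 9/16 = 127.125
  sandy: 226 × 6/16 = 84.75
  white: 226 × 1/16 = 14.125
Contribution of sandy: (83 − 84.75)² / 84.75 = 0.0361

0.036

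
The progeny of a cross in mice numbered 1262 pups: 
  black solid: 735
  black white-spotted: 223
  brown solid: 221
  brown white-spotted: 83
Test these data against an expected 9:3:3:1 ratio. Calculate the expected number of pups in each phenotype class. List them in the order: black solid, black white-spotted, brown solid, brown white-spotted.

Under the 9:3:3:1 hypothesis (Σ ratio = 16, N = 1262):
  black solid: 1262 × 9/16 = 709.875
  black white-spotted: 1262 × 3/16 = 236.625
  brown solid: 1262 × 3/16 = 236.625
  brown white-spotted: 1262 × 1/16 = 78.875

709.875, 236.625, 236.625, 78.875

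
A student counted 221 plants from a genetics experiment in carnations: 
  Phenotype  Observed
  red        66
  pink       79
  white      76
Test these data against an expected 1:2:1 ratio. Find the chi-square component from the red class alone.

Under the 1:2:1 hypothesis (Σ ratio = 4, N = 221):
  red: 221 × 1/4 = 55.25
  pink: 221 × 2/4 = 110.5
  white: 221 × 1/4 = 55.25
Contribution of red: (66 − 55.25)² / 55.25 = 2.0916

2.092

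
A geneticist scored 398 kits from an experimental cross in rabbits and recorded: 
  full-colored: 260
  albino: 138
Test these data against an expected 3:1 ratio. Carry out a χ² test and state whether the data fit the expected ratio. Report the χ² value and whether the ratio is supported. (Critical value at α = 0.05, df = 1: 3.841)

19.863; not consistent

The 3:1 ratio has 4 parts, so with N = 398 the expected counts are:
  full-colored: 398 × 3/4 = 298.5
  albino: 398 × 1/4 = 99.5
χ² = Σ (O − E)² / E
  full-colored: (260 − 298.5)² / 298.5 = 4.9657
  albino: (138 − 99.5)² / 99.5 = 14.8970
χ² = 4.9657 + 14.8970 = 19.8627 ≈ 19.863
Degrees of freedom = 2 − 1 = 1; critical value at α = 0.05 is 3.841.
Since 19.863 > 3.841, we reject the null hypothesis — the data do not fit the 3:1 ratio.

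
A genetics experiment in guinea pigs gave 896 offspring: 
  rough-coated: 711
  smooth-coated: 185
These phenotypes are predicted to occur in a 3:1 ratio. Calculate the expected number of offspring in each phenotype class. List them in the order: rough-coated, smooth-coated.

The 3:1 ratio has 4 parts, so with N = 896 the expected counts are:
  rough-coated: 896 × 3/4 = 672
  smooth-coated: 896 × 1/4 = 224

672, 224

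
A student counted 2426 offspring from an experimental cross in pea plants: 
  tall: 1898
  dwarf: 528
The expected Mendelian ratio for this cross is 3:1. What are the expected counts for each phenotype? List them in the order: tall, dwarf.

Under the 3:1 hypothesis (Σ ratio = 4, N = 2426):
  tall: 2426 × 3/4 = 1819.5
  dwarf: 2426 × 1/4 = 606.5

1819.5, 606.5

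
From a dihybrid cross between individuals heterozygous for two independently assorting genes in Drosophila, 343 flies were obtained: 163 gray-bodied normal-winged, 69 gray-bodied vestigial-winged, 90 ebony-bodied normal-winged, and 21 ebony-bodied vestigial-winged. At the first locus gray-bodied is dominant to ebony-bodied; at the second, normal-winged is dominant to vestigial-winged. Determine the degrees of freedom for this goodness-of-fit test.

A dihybrid F₂ with independent assortment and complete dominance at both loci gives a 9:3:3:1 phenotypic ratio.
A goodness-of-fit test with 4 phenotype classes has df = 4 − 1 = 3.

3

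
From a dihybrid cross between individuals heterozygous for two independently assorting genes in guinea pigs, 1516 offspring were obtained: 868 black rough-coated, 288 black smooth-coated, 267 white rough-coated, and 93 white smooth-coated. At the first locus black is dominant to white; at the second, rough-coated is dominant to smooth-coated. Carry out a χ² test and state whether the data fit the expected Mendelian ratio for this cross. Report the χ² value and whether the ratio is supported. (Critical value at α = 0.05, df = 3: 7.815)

1.401; consistent

A dihybrid F₂ with independent assortment and complete dominance at both loci gives a 9:3:3:1 phenotypic ratio.
Total ratio parts = 16. Expected numbers out of 1516:
  black rough-coated: 1516 × 9/16 = 852.75
  black smooth-coated: 1516 × 3/16 = 284.25
  white rough-coated: 1516 × 3/16 = 284.25
  white smooth-coated: 1516 × 1/16 = 94.75
χ² = Σ (O − E)² / E
  black rough-coated: (868 − 852.75)² / 852.75 = 0.2727
  black smooth-coated: (288 − 284.25)² / 284.25 = 0.0495
  white rough-coated: (267 − 284.25)² / 284.25 = 1.0468
  white smooth-coated: (93 − 94.75)² / 94.75 = 0.0323
χ² = 0.2727 + 0.0495 + 1.0468 + 0.0323 = 1.4013 ≈ 1.401
Degrees of freedom = 4 − 1 = 3; critical value at α = 0.05 is 7.815.
Since 1.401 < 7.815, we fail to reject the null hypothesis — the data are consistent with the 9:3:3:1 ratio.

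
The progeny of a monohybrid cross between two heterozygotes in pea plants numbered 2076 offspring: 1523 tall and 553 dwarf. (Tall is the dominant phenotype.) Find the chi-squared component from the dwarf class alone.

2.227

For a monohybrid cross between heterozygotes with complete dominance, the expected phenotypic ratio is 3:1.
Under the 3:1 hypothesis (Σ ratio = 4, N = 2076):
  tall: 2076 × 3/4 = 1557
  dwarf: 2076 × 1/4 = 519
Contribution of dwarf: (553 − 519)² / 519 = 2.2274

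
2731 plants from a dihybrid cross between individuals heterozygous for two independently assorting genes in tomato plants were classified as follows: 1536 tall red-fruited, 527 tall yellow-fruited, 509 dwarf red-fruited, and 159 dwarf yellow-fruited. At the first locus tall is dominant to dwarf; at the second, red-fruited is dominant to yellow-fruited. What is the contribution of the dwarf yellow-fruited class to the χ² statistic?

A dihybrid F₂ with independent assortment and complete dominance at both loci gives a 9:3:3:1 phenotypic ratio.
Total ratio parts = 16. Expected numbers out of 2731:
  tall red-fruited: 2731 × 9/16 = 1536.1875
  tall yellow-fruited: 2731 × 3/16 = 512.0625
  dwarf red-fruited: 2731 × 3/16 = 512.0625
  dwarf yellow-fruited: 2731 × 1/16 = 170.6875
Contribution of dwarf yellow-fruited: (159 − 170.6875)² / 170.6875 = 0.8003

0.800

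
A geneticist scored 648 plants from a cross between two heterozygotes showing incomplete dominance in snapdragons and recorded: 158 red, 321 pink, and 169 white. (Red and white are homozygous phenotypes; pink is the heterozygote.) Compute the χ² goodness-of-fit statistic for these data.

0.429

With incomplete dominance, a heterozygote × heterozygote cross gives a 1:2:1 phenotypic ratio.
Expected counts for N = 648 under a 1:2:1 ratio (total parts = 4):
  red: 648 × 1/4 = 162
  pink: 648 × 2/4 = 324
  white: 648 × 1/4 = 162
χ² = Σ (O − E)² / E
  red: (158 − 162)² / 162 = 0.0988
  pink: (321 − 324)² / 324 = 0.0278
  white: (169 − 162)² / 162 = 0.3025
χ² = 0.0988 + 0.0278 + 0.3025 = 0.4291 ≈ 0.429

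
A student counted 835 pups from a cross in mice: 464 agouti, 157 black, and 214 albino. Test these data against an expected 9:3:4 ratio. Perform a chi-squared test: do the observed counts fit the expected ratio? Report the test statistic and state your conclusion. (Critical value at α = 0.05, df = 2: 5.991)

Total ratio parts = 16. Expected numbers out of 835:
  agouti: 835 × 9/16 = 469.6875
  black: 835 × 3/16 = 156.5625
  albino: 835 × 4/16 = 208.75
χ² = Σ (O − E)² / E
  agouti: (464 − 469.6875)² / 469.6875 = 0.0689
  black: (157 − 156.5625)² / 156.5625 = 0.0012
  albino: (214 − 208.75)² / 208.75 = 0.1320
χ² = 0.0689 + 0.0012 + 0.1320 = 0.2021 ≈ 0.202
Degrees of freedom = 3 − 1 = 2; critical value at α = 0.05 is 5.991.
Since 0.202 < 5.991, we fail to reject the null hypothesis — the data are consistent with the 9:3:4 ratio.

0.202; consistent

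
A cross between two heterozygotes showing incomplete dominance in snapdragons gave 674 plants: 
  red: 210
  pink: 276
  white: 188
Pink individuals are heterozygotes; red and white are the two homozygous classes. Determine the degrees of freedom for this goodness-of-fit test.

With incomplete dominance, a heterozygote × heterozygote cross gives a 1:2:1 phenotypic ratio.
A goodness-of-fit test with 3 phenotype classes has df = 3 − 1 = 2.

2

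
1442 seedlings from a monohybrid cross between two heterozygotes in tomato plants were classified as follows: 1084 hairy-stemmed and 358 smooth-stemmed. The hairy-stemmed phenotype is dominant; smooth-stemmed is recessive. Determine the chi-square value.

0.023

For a monohybrid cross between heterozygotes with complete dominance, the expected phenotypic ratio is 3:1.
Expected counts for N = 1442 under a 3:1 ratio (total parts = 4):
  hairy-stemmed: 1442 × 3/4 = 1081.5
  smooth-stemmed: 1442 × 1/4 = 360.5
χ² = Σ (O − E)² / E
  hairy-stemmed: (1084 − 1081.5)² / 1081.5 = 0.0058
  smooth-stemmed: (358 − 360.5)² / 360.5 = 0.0173
χ² = 0.0058 + 0.0173 = 0.0231 ≈ 0.023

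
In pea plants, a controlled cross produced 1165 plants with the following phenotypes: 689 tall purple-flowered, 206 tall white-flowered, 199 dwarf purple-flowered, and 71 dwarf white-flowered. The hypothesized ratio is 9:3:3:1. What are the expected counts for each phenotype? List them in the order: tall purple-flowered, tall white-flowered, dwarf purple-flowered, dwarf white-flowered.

655.3125, 218.4375, 218.4375, 72.8125

Under the 9:3:3:1 hypothesis (Σ ratio = 16, N = 1165):
  tall purple-flowered: 1165 × 9/16 = 655.3125
  tall white-flowered: 1165 × 3/16 = 218.4375
  dwarf purple-flowered: 1165 × 3/16 = 218.4375
  dwarf white-flowered: 1165 × 1/16 = 72.8125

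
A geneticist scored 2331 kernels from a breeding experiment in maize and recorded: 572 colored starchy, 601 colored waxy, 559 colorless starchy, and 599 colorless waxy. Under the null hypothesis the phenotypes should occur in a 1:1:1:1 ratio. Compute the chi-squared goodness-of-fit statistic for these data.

Under the 1:1:1:1 hypothesis (Σ ratio = 4, N = 2331):
  colored starchy: 2331 × 1/4 = 582.75
  colored waxy: 2331 × 1/4 = 582.75
  colorless starchy: 2331 × 1/4 = 582.75
  colorless waxy: 2331 × 1/4 = 582.75
χ² = Σ (O − E)² / E
  colored starchy: (572 − 582.75)² / 582.75 = 0.1983
  colored waxy: (601 − 582.75)² / 582.75 = 0.5715
  colorless starchy: (559 − 582.75)² / 582.75 = 0.9679
  colorless waxy: (599 − 582.75)² / 582.75 = 0.4531
χ² = 0.1983 + 0.5715 + 0.9679 + 0.4531 = 2.1908 ≈ 2.191

2.191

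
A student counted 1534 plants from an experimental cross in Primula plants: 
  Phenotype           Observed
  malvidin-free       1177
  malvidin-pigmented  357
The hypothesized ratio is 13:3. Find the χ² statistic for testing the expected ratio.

20.595

Total ratio parts = 16. Expected numbers out of 1534:
  malvidin-free: 1534 × 13/16 = 1246.375
  malvidin-pigmented: 1534 × 3/16 = 287.625
χ² = Σ (O − E)² / E
  malvidin-free: (1177 − 1246.375)² / 1246.375 = 3.8615
  malvidin-pigmented: (357 − 287.625)² / 287.625 = 16.7332
χ² = 3.8615 + 16.7332 = 20.5947 ≈ 20.595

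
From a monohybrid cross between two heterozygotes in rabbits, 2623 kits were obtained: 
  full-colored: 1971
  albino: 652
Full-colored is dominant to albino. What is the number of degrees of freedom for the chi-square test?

For a monohybrid cross between heterozygotes with complete dominance, the expected phenotypic ratio is 3:1.
A goodness-of-fit test with 2 phenotype classes has df = 2 − 1 = 1.

1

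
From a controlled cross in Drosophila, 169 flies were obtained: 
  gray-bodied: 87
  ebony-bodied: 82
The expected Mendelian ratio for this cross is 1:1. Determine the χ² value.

0.148

Total ratio parts = 2. Expected numbers out of 169:
  gray-bodied: 169 × 1/2 = 84.5
  ebony-bodied: 169 × 1/2 = 84.5
χ² = Σ (O − E)² / E
  gray-bodied: (87 − 84.5)² / 84.5 = 0.0740
  ebony-bodied: (82 − 84.5)² / 84.5 = 0.0740
χ² = 0.0740 + 0.0740 = 0.148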